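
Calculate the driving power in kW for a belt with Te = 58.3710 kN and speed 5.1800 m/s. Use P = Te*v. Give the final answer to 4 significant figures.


P = Te * v = 58.3710 * 5.1800
P = 302.4 kW


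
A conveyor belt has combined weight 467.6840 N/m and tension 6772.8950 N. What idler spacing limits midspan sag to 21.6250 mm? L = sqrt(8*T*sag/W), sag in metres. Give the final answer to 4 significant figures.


sag = 21.6250/1000 = 0.021625 m
L = sqrt(8 * 6772.8950 * 0.021625 / 467.6840)
L = 1.583 m


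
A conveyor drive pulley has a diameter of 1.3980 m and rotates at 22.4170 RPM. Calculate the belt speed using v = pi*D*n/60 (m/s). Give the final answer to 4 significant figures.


v = pi * 1.3980 * 22.4170 / 60
v = 1.641 m/s


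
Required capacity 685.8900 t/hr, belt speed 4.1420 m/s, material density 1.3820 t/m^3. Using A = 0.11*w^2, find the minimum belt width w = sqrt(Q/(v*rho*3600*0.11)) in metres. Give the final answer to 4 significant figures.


A_req = 685.8900 / (4.1420 * 1.3820 * 3600) = 0.0332839 m^2
w = sqrt(0.0332839 / 0.11)
w = 0.5501 m


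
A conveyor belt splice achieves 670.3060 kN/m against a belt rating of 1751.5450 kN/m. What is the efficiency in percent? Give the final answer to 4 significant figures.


Eff = 670.3060 / 1751.5450 * 100
Eff = 38.27 %


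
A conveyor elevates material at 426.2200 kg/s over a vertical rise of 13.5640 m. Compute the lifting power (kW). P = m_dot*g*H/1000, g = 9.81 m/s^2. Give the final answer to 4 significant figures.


P = 426.2200 * 9.81 * 13.5640 / 1000
P = 56.71 kW


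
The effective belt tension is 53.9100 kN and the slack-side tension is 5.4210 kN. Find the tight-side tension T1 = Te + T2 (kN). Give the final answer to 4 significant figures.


T1 = Te + T2 = 53.9100 + 5.4210
T1 = 59.33 kN


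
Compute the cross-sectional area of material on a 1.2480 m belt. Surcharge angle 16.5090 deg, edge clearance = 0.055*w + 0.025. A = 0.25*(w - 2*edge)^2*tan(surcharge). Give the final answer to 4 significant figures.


edge = 0.055*1.2480 + 0.025 = 0.09364 m
ew = 1.2480 - 2*0.09364 = 1.06072 m
A = 0.25 * 1.06072^2 * tan(16.5090 deg)
A = 0.08337 m^2


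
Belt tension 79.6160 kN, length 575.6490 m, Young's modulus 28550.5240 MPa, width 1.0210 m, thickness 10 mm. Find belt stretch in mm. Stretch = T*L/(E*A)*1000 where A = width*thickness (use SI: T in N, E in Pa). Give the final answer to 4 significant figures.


A = 1.0210 * 0.01 = 0.01021 m^2
Stretch = 79.6160*1000 * 575.6490 / (28550.5240e6 * 0.01021) * 1000
Stretch = 157.2 mm


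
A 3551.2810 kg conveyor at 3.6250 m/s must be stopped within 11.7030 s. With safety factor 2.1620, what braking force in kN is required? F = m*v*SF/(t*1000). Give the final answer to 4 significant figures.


F = 3551.2810 * 3.6250 / 11.7030 * 2.1620 / 1000
F = 2.378 kN


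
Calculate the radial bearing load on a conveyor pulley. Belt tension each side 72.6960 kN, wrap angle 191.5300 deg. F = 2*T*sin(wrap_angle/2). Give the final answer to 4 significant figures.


F = 2 * 72.6960 * sin(191.5300/2 deg)
F = 144.7 kN


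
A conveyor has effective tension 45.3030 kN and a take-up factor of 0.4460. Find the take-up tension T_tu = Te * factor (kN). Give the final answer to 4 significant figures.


T_tu = 45.3030 * 0.4460
T_tu = 20.21 kN


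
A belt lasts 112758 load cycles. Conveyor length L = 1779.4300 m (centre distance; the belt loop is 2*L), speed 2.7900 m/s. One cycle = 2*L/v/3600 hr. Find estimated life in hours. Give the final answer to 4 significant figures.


cycle_time = 2 * 1779.4300 / 2.7900 / 3600 = 0.354327 hr
life = 112758 * 0.354327 = 39950 hours


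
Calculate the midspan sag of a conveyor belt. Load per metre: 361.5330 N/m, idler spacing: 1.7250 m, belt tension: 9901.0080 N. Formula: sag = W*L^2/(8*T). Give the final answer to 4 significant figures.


sag = 361.5330 * 1.7250^2 / (8 * 9901.0080)
sag = 0.01358 m


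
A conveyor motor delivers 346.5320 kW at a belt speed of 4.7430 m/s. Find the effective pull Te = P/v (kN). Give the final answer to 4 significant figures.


Te = P / v = 346.5320 / 4.7430
Te = 73.06 kN


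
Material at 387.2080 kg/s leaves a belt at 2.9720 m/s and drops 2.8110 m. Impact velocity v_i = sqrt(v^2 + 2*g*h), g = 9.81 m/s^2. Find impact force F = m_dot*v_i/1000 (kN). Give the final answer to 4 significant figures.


v_i = sqrt(2.9720^2 + 2*9.81*2.8110) = 7.99904 m/s
F = 387.2080 * 7.99904 / 1000
F = 3.097 kN


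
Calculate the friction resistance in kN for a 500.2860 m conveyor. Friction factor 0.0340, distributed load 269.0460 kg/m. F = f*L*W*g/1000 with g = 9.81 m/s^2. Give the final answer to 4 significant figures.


F = 0.0340 * 500.2860 * 269.0460 * 9.81 / 1000
F = 44.89 kN


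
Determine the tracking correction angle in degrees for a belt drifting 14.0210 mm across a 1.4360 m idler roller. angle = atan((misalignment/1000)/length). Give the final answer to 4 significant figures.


misalign_m = 14.0210 / 1000 = 0.014021 m
angle = atan(0.014021 / 1.4360)
angle = 0.5594 deg


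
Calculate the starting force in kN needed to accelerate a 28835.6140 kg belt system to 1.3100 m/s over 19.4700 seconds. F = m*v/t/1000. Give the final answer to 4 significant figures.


F = 28835.6140 * 1.3100 / 19.4700 / 1000
F = 1.940 kN


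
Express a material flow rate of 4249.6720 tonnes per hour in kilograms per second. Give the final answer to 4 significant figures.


m_dot = 4249.6720 * 1000 / 3600
m_dot = 1180 kg/s


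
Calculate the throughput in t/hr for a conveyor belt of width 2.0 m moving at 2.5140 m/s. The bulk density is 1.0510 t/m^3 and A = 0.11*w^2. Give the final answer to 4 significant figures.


A = 0.11 * 2.0^2 = 0.44 m^2
C = 0.44 * 2.5140 * 1.0510 * 3600
C = 4185 t/hr


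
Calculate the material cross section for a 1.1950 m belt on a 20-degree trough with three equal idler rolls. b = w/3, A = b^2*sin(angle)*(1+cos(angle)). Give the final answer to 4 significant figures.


b = 1.1950/3 = 0.398333 m
A = 0.398333^2 * sin(20 deg) * (1 + cos(20 deg))
A = 0.1053 m^2


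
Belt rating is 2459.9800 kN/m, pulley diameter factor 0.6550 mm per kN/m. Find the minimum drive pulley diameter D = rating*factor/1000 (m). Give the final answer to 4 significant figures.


D = 2459.9800 * 0.6550 / 1000
D = 1.611 m


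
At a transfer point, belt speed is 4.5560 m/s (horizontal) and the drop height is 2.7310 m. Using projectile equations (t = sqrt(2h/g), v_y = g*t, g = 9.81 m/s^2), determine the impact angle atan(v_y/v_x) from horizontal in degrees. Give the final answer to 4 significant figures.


t = sqrt(2*2.7310/9.81) = 0.746176 s
v_y = 9.81 * 0.746176 = 7.31999 m/s
angle = atan(7.31999 / 4.5560) = 58.10 deg


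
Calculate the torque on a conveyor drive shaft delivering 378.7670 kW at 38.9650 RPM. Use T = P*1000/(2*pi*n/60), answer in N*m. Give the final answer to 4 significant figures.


omega = 2*pi*38.9650/60 = 4.08041 rad/s
T = 378.7670*1000 / 4.08041
T = 92830 N*m


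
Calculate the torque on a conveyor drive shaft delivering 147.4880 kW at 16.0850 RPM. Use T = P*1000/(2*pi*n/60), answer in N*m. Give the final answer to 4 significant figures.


omega = 2*pi*16.0850/60 = 1.68442 rad/s
T = 147.4880*1000 / 1.68442
T = 87560 N*m


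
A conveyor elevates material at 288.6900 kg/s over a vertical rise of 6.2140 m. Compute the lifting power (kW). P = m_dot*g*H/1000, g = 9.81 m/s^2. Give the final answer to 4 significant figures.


P = 288.6900 * 9.81 * 6.2140 / 1000
P = 17.60 kW


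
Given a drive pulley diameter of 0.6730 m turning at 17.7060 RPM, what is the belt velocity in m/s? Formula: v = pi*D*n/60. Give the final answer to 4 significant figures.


v = pi * 0.6730 * 17.7060 / 60
v = 0.6239 m/s


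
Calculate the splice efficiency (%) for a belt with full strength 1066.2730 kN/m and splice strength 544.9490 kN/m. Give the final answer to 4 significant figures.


Eff = 544.9490 / 1066.2730 * 100
Eff = 51.11 %


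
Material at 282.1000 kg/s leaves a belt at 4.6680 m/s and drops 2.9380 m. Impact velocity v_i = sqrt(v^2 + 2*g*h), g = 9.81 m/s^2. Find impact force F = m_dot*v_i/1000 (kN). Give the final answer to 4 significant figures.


v_i = sqrt(4.6680^2 + 2*9.81*2.9380) = 8.91256 m/s
F = 282.1000 * 8.91256 / 1000
F = 2.514 kN


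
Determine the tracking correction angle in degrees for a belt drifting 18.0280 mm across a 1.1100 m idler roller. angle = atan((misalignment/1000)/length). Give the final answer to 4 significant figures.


misalign_m = 18.0280 / 1000 = 0.018028 m
angle = atan(0.018028 / 1.1100)
angle = 0.9305 deg


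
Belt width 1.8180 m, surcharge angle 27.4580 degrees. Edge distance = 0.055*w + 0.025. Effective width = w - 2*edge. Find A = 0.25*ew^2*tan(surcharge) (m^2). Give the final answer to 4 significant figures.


edge = 0.055*1.8180 + 0.025 = 0.12499 m
ew = 1.8180 - 2*0.12499 = 1.56802 m
A = 0.25 * 1.56802^2 * tan(27.4580 deg)
A = 0.3194 m^2


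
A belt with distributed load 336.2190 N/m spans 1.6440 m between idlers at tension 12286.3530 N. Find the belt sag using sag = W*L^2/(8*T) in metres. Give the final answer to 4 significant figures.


sag = 336.2190 * 1.6440^2 / (8 * 12286.3530)
sag = 0.009245 m


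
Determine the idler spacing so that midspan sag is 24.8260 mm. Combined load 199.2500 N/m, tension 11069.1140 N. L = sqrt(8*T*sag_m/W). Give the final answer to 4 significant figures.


sag = 24.8260/1000 = 0.024826 m
L = sqrt(8 * 11069.1140 * 0.024826 / 199.2500)
L = 3.322 m


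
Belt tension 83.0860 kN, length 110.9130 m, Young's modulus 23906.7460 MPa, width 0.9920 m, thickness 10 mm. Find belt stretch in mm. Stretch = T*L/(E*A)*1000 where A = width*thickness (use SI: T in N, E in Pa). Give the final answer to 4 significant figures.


A = 0.9920 * 0.01 = 0.00992 m^2
Stretch = 83.0860*1000 * 110.9130 / (23906.7460e6 * 0.00992) * 1000
Stretch = 38.86 mm


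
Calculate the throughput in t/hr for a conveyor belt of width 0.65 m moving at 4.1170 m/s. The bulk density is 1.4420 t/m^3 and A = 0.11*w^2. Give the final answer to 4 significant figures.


A = 0.11 * 0.65^2 = 0.046475 m^2
C = 0.046475 * 4.1170 * 1.4420 * 3600
C = 993.3 t/hr


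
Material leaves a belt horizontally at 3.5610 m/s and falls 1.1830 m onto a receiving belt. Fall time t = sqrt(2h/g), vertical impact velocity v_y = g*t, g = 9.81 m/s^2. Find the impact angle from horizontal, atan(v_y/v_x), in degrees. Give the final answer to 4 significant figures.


t = sqrt(2*1.1830/9.81) = 0.491103 s
v_y = 9.81 * 0.491103 = 4.81772 m/s
angle = atan(4.81772 / 3.5610) = 53.53 deg


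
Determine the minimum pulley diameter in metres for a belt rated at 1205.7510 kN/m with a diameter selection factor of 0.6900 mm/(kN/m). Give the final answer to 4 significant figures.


D = 1205.7510 * 0.6900 / 1000
D = 0.8320 m


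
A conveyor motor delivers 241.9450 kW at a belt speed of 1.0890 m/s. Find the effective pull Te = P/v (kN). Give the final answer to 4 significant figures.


Te = P / v = 241.9450 / 1.0890
Te = 222.2 kN


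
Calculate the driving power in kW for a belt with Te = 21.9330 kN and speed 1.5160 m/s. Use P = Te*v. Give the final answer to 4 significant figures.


P = Te * v = 21.9330 * 1.5160
P = 33.25 kW


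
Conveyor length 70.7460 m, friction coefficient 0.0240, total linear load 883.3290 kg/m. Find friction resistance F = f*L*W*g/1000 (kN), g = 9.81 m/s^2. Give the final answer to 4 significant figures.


F = 0.0240 * 70.7460 * 883.3290 * 9.81 / 1000
F = 14.71 kN


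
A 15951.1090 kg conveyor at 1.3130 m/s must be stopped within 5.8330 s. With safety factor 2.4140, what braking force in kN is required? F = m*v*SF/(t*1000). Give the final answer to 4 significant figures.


F = 15951.1090 * 1.3130 / 5.8330 * 2.4140 / 1000
F = 8.668 kN


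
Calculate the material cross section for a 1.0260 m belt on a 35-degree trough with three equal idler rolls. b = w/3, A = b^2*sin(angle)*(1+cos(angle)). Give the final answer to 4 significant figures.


b = 1.0260/3 = 0.342 m
A = 0.342^2 * sin(35 deg) * (1 + cos(35 deg))
A = 0.1220 m^2


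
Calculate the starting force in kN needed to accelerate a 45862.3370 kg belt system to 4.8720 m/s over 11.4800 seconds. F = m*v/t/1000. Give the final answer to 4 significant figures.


F = 45862.3370 * 4.8720 / 11.4800 / 1000
F = 19.46 kN


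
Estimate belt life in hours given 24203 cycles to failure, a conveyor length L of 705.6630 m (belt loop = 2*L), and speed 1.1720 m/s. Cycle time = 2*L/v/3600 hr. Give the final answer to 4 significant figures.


cycle_time = 2 * 705.6630 / 1.1720 / 3600 = 0.334501 hr
life = 24203 * 0.334501 = 8096 hours


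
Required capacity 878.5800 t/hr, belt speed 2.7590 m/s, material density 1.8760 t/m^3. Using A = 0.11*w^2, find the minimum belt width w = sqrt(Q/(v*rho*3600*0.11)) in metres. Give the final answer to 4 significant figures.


A_req = 878.5800 / (2.7590 * 1.8760 * 3600) = 0.0471514 m^2
w = sqrt(0.0471514 / 0.11)
w = 0.6547 m


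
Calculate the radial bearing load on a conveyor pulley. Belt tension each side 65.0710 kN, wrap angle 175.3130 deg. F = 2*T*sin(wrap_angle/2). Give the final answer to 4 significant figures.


F = 2 * 65.0710 * sin(175.3130/2 deg)
F = 130.0 kN


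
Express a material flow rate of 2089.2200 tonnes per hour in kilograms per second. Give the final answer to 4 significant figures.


m_dot = 2089.2200 * 1000 / 3600
m_dot = 580.3 kg/s


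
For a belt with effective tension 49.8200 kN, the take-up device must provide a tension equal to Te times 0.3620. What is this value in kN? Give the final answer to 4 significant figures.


T_tu = 49.8200 * 0.3620
T_tu = 18.03 kN


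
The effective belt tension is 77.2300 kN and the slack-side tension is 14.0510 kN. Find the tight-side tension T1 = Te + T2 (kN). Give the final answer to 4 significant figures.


T1 = Te + T2 = 77.2300 + 14.0510
T1 = 91.28 kN


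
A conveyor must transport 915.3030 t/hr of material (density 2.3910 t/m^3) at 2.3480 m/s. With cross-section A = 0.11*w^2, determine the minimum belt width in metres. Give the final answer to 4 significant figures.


A_req = 915.3030 / (2.3480 * 2.3910 * 3600) = 0.0452882 m^2
w = sqrt(0.0452882 / 0.11)
w = 0.6416 m


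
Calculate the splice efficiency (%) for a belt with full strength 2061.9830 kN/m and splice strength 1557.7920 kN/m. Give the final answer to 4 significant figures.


Eff = 1557.7920 / 2061.9830 * 100
Eff = 75.55 %


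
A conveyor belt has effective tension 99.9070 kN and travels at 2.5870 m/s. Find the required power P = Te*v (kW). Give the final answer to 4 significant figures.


P = Te * v = 99.9070 * 2.5870
P = 258.5 kW


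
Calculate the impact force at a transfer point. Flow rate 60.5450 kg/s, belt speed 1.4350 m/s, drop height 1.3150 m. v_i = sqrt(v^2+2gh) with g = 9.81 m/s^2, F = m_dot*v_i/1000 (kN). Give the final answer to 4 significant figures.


v_i = sqrt(1.4350^2 + 2*9.81*1.3150) = 5.27821 m/s
F = 60.5450 * 5.27821 / 1000
F = 0.3196 kN


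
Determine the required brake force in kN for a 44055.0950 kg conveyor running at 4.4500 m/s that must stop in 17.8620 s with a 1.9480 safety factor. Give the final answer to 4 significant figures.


F = 44055.0950 * 4.4500 / 17.8620 * 1.9480 / 1000
F = 21.38 kN


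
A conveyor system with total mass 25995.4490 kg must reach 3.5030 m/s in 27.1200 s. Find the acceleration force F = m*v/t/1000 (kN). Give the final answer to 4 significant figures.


F = 25995.4490 * 3.5030 / 27.1200 / 1000
F = 3.358 kN


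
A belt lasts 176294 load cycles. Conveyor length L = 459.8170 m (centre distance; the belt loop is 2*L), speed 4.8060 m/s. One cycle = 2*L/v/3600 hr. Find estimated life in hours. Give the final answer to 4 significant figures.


cycle_time = 2 * 459.8170 / 4.8060 / 3600 = 0.0531531 hr
life = 176294 * 0.0531531 = 9371 hours


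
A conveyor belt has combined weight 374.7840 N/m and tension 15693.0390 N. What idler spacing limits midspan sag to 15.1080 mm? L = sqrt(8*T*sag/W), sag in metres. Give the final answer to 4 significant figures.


sag = 15.1080/1000 = 0.015108 m
L = sqrt(8 * 15693.0390 * 0.015108 / 374.7840)
L = 2.250 m


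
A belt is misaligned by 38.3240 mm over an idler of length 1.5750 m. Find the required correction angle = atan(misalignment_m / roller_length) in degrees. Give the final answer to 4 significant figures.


misalign_m = 38.3240 / 1000 = 0.038324 m
angle = atan(0.038324 / 1.5750)
angle = 1.394 deg


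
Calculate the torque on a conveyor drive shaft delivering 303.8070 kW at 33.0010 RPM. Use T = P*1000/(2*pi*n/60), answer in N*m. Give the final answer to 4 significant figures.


omega = 2*pi*33.0010/60 = 3.45586 rad/s
T = 303.8070*1000 / 3.45586
T = 87910 N*m


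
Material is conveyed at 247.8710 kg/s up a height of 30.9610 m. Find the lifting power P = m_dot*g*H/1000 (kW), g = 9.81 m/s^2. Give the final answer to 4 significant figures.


P = 247.8710 * 9.81 * 30.9610 / 1000
P = 75.29 kW


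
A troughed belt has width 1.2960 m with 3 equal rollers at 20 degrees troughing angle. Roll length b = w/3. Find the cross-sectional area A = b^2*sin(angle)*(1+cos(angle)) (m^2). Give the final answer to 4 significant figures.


b = 1.2960/3 = 0.432 m
A = 0.432^2 * sin(20 deg) * (1 + cos(20 deg))
A = 0.1238 m^2


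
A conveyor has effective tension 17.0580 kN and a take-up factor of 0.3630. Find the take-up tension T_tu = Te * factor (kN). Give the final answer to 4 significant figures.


T_tu = 17.0580 * 0.3630
T_tu = 6.192 kN


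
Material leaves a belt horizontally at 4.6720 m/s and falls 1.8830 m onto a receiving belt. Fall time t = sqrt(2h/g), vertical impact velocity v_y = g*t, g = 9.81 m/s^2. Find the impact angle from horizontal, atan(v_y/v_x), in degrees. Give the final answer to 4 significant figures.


t = sqrt(2*1.8830/9.81) = 0.619592 s
v_y = 9.81 * 0.619592 = 6.0782 m/s
angle = atan(6.0782 / 4.6720) = 52.45 deg


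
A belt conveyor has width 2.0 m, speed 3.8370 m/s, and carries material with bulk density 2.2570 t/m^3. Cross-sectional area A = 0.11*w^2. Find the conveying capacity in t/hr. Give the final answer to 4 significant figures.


A = 0.11 * 2.0^2 = 0.44 m^2
C = 0.44 * 3.8370 * 2.2570 * 3600
C = 13720 t/hr


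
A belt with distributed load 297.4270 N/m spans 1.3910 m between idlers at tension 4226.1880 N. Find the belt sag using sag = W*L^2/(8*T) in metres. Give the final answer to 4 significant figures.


sag = 297.4270 * 1.3910^2 / (8 * 4226.1880)
sag = 0.01702 m


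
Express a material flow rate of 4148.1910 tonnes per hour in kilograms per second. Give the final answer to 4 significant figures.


m_dot = 4148.1910 * 1000 / 3600
m_dot = 1152 kg/s


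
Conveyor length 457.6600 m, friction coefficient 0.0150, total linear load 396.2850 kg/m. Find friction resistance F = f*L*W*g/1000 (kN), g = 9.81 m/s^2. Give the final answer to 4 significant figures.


F = 0.0150 * 457.6600 * 396.2850 * 9.81 / 1000
F = 26.69 kN


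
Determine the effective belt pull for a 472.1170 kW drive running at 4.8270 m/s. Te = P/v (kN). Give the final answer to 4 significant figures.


Te = P / v = 472.1170 / 4.8270
Te = 97.81 kN


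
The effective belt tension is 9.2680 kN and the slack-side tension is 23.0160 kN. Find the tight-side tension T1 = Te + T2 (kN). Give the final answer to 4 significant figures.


T1 = Te + T2 = 9.2680 + 23.0160
T1 = 32.28 kN


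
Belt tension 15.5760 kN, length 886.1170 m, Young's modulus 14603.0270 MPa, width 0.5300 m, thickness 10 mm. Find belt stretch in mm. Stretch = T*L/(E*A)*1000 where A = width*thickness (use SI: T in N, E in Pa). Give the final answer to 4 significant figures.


A = 0.5300 * 0.01 = 0.00530 m^2
Stretch = 15.5760*1000 * 886.1170 / (14603.0270e6 * 0.00530) * 1000
Stretch = 178.3 mm


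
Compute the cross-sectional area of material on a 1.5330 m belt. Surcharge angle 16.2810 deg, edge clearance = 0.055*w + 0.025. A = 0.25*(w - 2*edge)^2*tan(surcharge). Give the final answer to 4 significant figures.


edge = 0.055*1.5330 + 0.025 = 0.109315 m
ew = 1.5330 - 2*0.109315 = 1.31437 m
A = 0.25 * 1.31437^2 * tan(16.2810 deg)
A = 0.1261 m^2


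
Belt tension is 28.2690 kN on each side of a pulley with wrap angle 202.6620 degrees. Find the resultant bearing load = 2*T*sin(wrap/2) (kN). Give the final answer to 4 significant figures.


F = 2 * 28.2690 * sin(202.6620/2 deg)
F = 55.44 kN


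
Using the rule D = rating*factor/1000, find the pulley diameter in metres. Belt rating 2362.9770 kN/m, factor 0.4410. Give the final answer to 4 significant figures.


D = 2362.9770 * 0.4410 / 1000
D = 1.042 m


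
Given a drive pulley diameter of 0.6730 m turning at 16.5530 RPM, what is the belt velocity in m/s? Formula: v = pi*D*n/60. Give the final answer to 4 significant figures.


v = pi * 0.6730 * 16.5530 / 60
v = 0.5833 m/s


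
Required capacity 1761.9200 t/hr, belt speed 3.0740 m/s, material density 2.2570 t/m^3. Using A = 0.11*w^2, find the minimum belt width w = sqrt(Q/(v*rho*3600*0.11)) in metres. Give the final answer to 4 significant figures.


A_req = 1761.9200 / (3.0740 * 2.2570 * 3600) = 0.0705421 m^2
w = sqrt(0.0705421 / 0.11)
w = 0.8008 m


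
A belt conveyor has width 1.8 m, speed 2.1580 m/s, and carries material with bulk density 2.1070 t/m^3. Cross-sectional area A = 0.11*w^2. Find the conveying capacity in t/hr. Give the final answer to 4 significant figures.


A = 0.11 * 1.8^2 = 0.3564 m^2
C = 0.3564 * 2.1580 * 2.1070 * 3600
C = 5834 t/hr


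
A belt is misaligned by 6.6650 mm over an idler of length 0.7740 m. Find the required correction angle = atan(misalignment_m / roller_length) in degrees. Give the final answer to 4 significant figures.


misalign_m = 6.6650 / 1000 = 0.006665 m
angle = atan(0.006665 / 0.7740)
angle = 0.4934 deg


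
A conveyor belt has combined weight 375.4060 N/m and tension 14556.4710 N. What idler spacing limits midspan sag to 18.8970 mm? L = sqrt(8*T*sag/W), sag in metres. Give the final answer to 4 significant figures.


sag = 18.8970/1000 = 0.018897 m
L = sqrt(8 * 14556.4710 * 0.018897 / 375.4060)
L = 2.421 m


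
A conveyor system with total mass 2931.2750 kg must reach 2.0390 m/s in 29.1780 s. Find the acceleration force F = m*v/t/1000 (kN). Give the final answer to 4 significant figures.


F = 2931.2750 * 2.0390 / 29.1780 / 1000
F = 0.2048 kN


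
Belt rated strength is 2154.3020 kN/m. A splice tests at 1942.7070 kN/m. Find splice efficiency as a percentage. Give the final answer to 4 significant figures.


Eff = 1942.7070 / 2154.3020 * 100
Eff = 90.18 %


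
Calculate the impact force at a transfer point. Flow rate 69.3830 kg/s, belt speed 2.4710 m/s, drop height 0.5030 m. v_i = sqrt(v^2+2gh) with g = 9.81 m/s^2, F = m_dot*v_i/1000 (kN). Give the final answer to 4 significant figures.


v_i = sqrt(2.4710^2 + 2*9.81*0.5030) = 3.99684 m/s
F = 69.3830 * 3.99684 / 1000
F = 0.2773 kN


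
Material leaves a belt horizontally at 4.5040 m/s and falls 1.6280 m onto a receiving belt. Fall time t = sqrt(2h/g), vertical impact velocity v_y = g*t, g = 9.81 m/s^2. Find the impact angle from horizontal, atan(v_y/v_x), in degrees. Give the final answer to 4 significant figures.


t = sqrt(2*1.6280/9.81) = 0.576113 s
v_y = 9.81 * 0.576113 = 5.65167 m/s
angle = atan(5.65167 / 4.5040) = 51.45 deg


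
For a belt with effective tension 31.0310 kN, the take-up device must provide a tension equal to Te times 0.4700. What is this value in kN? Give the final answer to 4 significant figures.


T_tu = 31.0310 * 0.4700
T_tu = 14.58 kN


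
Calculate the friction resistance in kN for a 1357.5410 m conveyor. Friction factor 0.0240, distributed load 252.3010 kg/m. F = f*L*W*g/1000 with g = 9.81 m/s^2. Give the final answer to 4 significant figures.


F = 0.0240 * 1357.5410 * 252.3010 * 9.81 / 1000
F = 80.64 kN


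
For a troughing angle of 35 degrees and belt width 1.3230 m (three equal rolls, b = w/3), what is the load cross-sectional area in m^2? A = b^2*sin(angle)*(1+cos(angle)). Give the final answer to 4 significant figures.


b = 1.3230/3 = 0.441 m
A = 0.441^2 * sin(35 deg) * (1 + cos(35 deg))
A = 0.2029 m^2


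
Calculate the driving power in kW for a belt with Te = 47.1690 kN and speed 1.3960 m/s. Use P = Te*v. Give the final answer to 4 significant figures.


P = Te * v = 47.1690 * 1.3960
P = 65.85 kW


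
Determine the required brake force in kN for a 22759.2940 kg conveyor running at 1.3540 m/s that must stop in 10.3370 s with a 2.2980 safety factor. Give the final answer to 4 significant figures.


F = 22759.2940 * 1.3540 / 10.3370 * 2.2980 / 1000
F = 6.851 kN


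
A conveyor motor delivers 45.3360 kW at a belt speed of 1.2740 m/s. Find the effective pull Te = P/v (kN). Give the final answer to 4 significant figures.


Te = P / v = 45.3360 / 1.2740
Te = 35.59 kN


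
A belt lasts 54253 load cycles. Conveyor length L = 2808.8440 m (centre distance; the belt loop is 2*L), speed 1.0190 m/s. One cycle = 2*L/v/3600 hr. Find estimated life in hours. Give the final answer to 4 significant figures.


cycle_time = 2 * 2808.8440 / 1.0190 / 3600 = 1.53137 hr
life = 54253 * 1.53137 = 83080 hours


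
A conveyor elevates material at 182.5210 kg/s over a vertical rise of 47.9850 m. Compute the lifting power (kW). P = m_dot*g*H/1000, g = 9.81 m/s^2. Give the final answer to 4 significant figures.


P = 182.5210 * 9.81 * 47.9850 / 1000
P = 85.92 kW


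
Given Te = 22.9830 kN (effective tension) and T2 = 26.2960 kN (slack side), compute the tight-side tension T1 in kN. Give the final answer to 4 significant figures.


T1 = Te + T2 = 22.9830 + 26.2960
T1 = 49.28 kN


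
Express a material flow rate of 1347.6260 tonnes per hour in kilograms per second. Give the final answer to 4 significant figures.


m_dot = 1347.6260 * 1000 / 3600
m_dot = 374.3 kg/s


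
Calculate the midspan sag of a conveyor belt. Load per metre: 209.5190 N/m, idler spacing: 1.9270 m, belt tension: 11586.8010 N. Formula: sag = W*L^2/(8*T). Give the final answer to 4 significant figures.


sag = 209.5190 * 1.9270^2 / (8 * 11586.8010)
sag = 0.008393 m


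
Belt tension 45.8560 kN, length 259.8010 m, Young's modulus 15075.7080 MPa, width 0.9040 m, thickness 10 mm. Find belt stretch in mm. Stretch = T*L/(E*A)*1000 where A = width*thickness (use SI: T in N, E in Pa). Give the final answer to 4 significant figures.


A = 0.9040 * 0.01 = 0.00904 m^2
Stretch = 45.8560*1000 * 259.8010 / (15075.7080e6 * 0.00904) * 1000
Stretch = 87.42 mm


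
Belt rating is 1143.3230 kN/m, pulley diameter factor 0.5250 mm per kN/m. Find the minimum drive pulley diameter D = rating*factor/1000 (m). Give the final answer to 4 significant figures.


D = 1143.3230 * 0.5250 / 1000
D = 0.6002 m


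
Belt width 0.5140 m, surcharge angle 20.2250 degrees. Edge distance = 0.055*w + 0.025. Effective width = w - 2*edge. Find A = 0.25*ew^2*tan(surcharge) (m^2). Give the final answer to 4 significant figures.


edge = 0.055*0.5140 + 0.025 = 0.05327 m
ew = 0.5140 - 2*0.05327 = 0.40746 m
A = 0.25 * 0.40746^2 * tan(20.2250 deg)
A = 0.01529 m^2


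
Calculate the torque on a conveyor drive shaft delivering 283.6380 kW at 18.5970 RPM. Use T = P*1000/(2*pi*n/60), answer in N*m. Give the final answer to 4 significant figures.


omega = 2*pi*18.5970/60 = 1.94747 rad/s
T = 283.6380*1000 / 1.94747
T = 145600 N*m


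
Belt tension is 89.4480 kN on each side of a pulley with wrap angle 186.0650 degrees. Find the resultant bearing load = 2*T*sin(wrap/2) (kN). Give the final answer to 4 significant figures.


F = 2 * 89.4480 * sin(186.0650/2 deg)
F = 178.6 kN


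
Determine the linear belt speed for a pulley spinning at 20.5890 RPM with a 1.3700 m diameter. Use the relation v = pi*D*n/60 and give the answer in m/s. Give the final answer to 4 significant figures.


v = pi * 1.3700 * 20.5890 / 60
v = 1.477 m/s


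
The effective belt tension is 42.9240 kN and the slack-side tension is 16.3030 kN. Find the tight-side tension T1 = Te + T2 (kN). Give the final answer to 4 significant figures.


T1 = Te + T2 = 42.9240 + 16.3030
T1 = 59.23 kN


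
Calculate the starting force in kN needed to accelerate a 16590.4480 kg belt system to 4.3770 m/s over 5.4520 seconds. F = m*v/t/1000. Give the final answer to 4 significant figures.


F = 16590.4480 * 4.3770 / 5.4520 / 1000
F = 13.32 kN


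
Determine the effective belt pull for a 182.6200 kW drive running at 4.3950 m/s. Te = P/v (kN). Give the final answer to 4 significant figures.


Te = P / v = 182.6200 / 4.3950
Te = 41.55 kN


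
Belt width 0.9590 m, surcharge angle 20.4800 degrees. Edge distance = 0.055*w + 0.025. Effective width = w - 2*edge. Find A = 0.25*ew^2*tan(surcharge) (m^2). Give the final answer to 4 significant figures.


edge = 0.055*0.9590 + 0.025 = 0.077745 m
ew = 0.9590 - 2*0.077745 = 0.80351 m
A = 0.25 * 0.80351^2 * tan(20.4800 deg)
A = 0.06028 m^2


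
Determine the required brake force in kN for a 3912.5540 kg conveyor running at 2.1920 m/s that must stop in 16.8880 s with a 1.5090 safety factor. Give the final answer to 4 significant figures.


F = 3912.5540 * 2.1920 / 16.8880 * 1.5090 / 1000
F = 0.7663 kN


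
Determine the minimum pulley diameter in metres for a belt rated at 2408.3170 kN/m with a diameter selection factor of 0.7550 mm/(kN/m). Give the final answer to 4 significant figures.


D = 2408.3170 * 0.7550 / 1000
D = 1.818 m


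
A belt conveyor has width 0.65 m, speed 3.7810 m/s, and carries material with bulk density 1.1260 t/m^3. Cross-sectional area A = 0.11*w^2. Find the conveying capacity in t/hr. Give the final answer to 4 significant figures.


A = 0.11 * 0.65^2 = 0.046475 m^2
C = 0.046475 * 3.7810 * 1.1260 * 3600
C = 712.3 t/hr


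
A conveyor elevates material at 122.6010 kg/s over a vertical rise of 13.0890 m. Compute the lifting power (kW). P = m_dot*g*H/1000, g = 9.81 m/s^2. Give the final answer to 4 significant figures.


P = 122.6010 * 9.81 * 13.0890 / 1000
P = 15.74 kW


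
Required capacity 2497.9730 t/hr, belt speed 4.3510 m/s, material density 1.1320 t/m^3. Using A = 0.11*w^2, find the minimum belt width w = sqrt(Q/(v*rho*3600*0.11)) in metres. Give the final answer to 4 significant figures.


A_req = 2497.9730 / (4.3510 * 1.1320 * 3600) = 0.14088 m^2
w = sqrt(0.14088 / 0.11)
w = 1.132 m


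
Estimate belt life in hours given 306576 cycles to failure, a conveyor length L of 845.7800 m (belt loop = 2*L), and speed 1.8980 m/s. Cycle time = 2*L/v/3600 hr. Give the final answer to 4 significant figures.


cycle_time = 2 * 845.7800 / 1.8980 / 3600 = 0.247565 hr
life = 306576 * 0.247565 = 75900 hours


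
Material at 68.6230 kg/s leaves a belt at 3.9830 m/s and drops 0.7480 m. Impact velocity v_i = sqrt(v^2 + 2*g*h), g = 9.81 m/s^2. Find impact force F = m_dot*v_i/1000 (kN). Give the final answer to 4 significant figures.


v_i = sqrt(3.9830^2 + 2*9.81*0.7480) = 5.52631 m/s
F = 68.6230 * 5.52631 / 1000
F = 0.3792 kN


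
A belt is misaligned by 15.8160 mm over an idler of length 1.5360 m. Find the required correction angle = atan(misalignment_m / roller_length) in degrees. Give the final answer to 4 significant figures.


misalign_m = 15.8160 / 1000 = 0.015816 m
angle = atan(0.015816 / 1.5360)
angle = 0.5899 deg


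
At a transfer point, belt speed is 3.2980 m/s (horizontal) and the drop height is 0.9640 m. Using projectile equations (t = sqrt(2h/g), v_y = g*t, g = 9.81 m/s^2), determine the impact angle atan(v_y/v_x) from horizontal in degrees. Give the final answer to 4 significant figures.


t = sqrt(2*0.9640/9.81) = 0.443322 s
v_y = 9.81 * 0.443322 = 4.34899 m/s
angle = atan(4.34899 / 3.2980) = 52.83 deg


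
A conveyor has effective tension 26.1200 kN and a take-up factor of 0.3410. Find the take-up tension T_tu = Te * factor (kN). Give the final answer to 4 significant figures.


T_tu = 26.1200 * 0.3410
T_tu = 8.907 kN


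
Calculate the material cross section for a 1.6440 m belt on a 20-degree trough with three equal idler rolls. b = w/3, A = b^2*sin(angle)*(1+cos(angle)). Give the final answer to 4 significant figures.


b = 1.6440/3 = 0.548 m
A = 0.548^2 * sin(20 deg) * (1 + cos(20 deg))
A = 0.1992 m^2


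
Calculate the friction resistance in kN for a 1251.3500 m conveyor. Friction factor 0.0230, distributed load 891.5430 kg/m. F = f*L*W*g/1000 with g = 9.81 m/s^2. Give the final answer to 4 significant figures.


F = 0.0230 * 1251.3500 * 891.5430 * 9.81 / 1000
F = 251.7 kN


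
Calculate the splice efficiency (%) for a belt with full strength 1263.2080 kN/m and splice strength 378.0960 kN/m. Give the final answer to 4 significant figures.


Eff = 378.0960 / 1263.2080 * 100
Eff = 29.93 %


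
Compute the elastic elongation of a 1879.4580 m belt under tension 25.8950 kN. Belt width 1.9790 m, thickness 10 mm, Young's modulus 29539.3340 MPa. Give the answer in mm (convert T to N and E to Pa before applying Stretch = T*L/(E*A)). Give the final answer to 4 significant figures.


A = 1.9790 * 0.01 = 0.01979 m^2
Stretch = 25.8950*1000 * 1879.4580 / (29539.3340e6 * 0.01979) * 1000
Stretch = 83.25 mm


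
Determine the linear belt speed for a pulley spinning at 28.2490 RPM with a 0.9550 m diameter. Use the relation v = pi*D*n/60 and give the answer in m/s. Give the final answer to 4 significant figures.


v = pi * 0.9550 * 28.2490 / 60
v = 1.413 m/s


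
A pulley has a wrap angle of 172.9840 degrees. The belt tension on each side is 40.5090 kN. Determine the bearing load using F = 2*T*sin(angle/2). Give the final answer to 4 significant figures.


F = 2 * 40.5090 * sin(172.9840/2 deg)
F = 80.87 kN


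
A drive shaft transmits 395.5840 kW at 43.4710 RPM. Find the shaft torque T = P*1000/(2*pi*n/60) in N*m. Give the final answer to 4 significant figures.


omega = 2*pi*43.4710/60 = 4.55227 rad/s
T = 395.5840*1000 / 4.55227
T = 86900 N*m


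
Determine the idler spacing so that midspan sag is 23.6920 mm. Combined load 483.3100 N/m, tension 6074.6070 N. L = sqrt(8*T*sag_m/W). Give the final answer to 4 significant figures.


sag = 23.6920/1000 = 0.023692 m
L = sqrt(8 * 6074.6070 * 0.023692 / 483.3100)
L = 1.543 m


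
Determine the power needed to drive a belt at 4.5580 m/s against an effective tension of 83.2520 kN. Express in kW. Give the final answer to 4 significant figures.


P = Te * v = 83.2520 * 4.5580
P = 379.5 kW


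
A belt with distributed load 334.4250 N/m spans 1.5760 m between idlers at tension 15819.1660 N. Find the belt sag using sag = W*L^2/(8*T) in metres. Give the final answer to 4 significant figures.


sag = 334.4250 * 1.5760^2 / (8 * 15819.1660)
sag = 0.006564 m


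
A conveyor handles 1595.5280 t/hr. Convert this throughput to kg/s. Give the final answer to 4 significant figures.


m_dot = 1595.5280 * 1000 / 3600
m_dot = 443.2 kg/s


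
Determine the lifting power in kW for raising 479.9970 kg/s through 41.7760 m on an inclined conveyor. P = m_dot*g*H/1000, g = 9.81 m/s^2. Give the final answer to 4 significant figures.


P = 479.9970 * 9.81 * 41.7760 / 1000
P = 196.7 kW


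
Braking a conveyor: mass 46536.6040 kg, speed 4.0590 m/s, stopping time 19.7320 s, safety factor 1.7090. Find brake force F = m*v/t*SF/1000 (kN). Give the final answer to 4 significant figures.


F = 46536.6040 * 4.0590 / 19.7320 * 1.7090 / 1000
F = 16.36 kN


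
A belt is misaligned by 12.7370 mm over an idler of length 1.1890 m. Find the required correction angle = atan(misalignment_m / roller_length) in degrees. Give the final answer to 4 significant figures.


misalign_m = 12.7370 / 1000 = 0.012737 m
angle = atan(0.012737 / 1.1890)
angle = 0.6137 deg


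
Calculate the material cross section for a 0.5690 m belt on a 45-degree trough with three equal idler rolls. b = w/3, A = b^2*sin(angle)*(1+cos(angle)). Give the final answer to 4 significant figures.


b = 0.5690/3 = 0.189667 m
A = 0.189667^2 * sin(45 deg) * (1 + cos(45 deg))
A = 0.04342 m^2


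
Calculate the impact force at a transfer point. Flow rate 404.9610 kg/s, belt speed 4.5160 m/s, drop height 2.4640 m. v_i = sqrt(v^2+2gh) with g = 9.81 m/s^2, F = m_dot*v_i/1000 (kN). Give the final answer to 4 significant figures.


v_i = sqrt(4.5160^2 + 2*9.81*2.4640) = 8.29083 m/s
F = 404.9610 * 8.29083 / 1000
F = 3.357 kN


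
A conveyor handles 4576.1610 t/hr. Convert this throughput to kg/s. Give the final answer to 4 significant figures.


m_dot = 4576.1610 * 1000 / 3600
m_dot = 1271 kg/s


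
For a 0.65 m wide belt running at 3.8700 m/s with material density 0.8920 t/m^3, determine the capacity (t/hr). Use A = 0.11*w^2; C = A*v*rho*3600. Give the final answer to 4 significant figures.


A = 0.11 * 0.65^2 = 0.046475 m^2
C = 0.046475 * 3.8700 * 0.8920 * 3600
C = 577.6 t/hr


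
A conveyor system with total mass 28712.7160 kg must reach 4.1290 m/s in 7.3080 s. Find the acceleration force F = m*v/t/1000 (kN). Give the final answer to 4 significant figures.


F = 28712.7160 * 4.1290 / 7.3080 / 1000
F = 16.22 kN


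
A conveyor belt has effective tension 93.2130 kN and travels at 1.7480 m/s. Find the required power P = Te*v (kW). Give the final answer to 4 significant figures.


P = Te * v = 93.2130 * 1.7480
P = 162.9 kW


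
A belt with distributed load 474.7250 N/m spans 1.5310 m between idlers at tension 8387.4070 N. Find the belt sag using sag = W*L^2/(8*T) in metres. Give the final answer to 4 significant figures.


sag = 474.7250 * 1.5310^2 / (8 * 8387.4070)
sag = 0.01658 m


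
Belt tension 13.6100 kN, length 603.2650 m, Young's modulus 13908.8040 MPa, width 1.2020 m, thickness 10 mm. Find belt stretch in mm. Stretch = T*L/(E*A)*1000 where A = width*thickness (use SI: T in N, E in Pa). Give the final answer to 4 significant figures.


A = 1.2020 * 0.01 = 0.01202 m^2
Stretch = 13.6100*1000 * 603.2650 / (13908.8040e6 * 0.01202) * 1000
Stretch = 49.11 mm


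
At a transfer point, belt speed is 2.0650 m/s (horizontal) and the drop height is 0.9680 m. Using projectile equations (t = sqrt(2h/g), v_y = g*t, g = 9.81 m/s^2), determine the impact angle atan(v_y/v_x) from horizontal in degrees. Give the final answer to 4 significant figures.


t = sqrt(2*0.9680/9.81) = 0.444241 s
v_y = 9.81 * 0.444241 = 4.358 m/s
angle = atan(4.358 / 2.0650) = 64.65 deg


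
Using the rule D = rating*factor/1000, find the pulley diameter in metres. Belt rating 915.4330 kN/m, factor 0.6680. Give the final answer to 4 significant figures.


D = 915.4330 * 0.6680 / 1000
D = 0.6115 m


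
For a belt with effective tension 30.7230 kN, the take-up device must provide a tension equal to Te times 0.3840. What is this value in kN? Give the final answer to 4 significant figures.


T_tu = 30.7230 * 0.3840
T_tu = 11.80 kN


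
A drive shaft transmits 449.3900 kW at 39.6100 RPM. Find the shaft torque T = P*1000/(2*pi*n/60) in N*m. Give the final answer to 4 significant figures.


omega = 2*pi*39.6100/60 = 4.14795 rad/s
T = 449.3900*1000 / 4.14795
T = 108300 N*m


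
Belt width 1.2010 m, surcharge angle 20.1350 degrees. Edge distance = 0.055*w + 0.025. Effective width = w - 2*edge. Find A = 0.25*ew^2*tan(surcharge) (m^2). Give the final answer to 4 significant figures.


edge = 0.055*1.2010 + 0.025 = 0.091055 m
ew = 1.2010 - 2*0.091055 = 1.01889 m
A = 0.25 * 1.01889^2 * tan(20.1350 deg)
A = 0.09516 m^2


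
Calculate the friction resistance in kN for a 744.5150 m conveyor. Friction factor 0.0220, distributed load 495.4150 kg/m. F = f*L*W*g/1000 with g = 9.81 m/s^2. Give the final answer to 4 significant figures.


F = 0.0220 * 744.5150 * 495.4150 * 9.81 / 1000
F = 79.60 kN


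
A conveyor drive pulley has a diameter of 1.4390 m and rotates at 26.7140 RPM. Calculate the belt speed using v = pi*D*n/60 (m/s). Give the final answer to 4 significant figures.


v = pi * 1.4390 * 26.7140 / 60
v = 2.013 m/s
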